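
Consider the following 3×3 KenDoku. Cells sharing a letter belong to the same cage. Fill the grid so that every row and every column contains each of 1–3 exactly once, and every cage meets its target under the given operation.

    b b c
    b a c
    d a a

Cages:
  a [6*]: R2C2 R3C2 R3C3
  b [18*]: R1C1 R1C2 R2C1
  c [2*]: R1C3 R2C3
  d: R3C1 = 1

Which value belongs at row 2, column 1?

3

The 3 cells of cage b must have product 18, so R1C1 = 2.
Cage b has product 18; hence R1C2 = 3.
Row 1 now contains 2, so R1C3 = 1.
Cage b needs product 18, leaving R2C1 = 3.
Column 3 now contains 1; hence R2C3 = 2.
Cage d is a single given cell; hence R3C1 = 1.
Row 3 now contains 1, leaving R3C2 = 2.
2 is placed in column 3; hence R3C3 = 3.
2 is placed in row 2, so R2C2 = 1.
Completed grid: 2 3 1 / 3 1 2 / 1 2 3.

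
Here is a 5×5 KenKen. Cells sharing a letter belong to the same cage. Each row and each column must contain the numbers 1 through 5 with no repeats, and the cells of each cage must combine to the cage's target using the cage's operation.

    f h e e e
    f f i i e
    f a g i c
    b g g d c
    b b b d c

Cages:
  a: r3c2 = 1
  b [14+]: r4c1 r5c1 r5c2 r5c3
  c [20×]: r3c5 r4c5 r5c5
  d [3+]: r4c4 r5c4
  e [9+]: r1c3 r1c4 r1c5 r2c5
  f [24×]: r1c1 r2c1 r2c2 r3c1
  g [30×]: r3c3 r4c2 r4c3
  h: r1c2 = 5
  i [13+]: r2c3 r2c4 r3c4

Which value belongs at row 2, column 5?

3

Cage h is given, so r1c2 = 5.
Cage a is a single given cell, which forces r3c2 = 1.
The 3 cells of cage g must have product 30; hence r4c3 = 5.
Column 3 now contains 5, which forces r2c3 = 4.
The 3 cells of cage i must have sum 13, so r2c4 = 5.
Cage i has sum 13, which forces r3c4 = 4.
Row 3 now contains 4; hence r3c5 = 5.
Cage b needs sum 14, leaving r5c1 = 5.
Cage f has product 24, so r1c1 = 4.
Cage f needs product 24, so r2c1 = 1.
Cage e needs sum 9, so r2c5 = 3.
The 4 cells of cage b must have sum 14, leaving r5c2 = 4.
4 is placed in row 5; hence r5c5 = 1.
1 is placed in column 5, so r1c5 = 2.
Row 2 already has 3, so r2c2 = 2.
Cage f needs product 24, which forces r3c1 = 3.
Row 3 already has 3, so r3c3 = 2.
3 is placed in column 1, which forces r4c1 = 2.
2 is placed in column 2; hence r4c2 = 3.
Cage d's pair has sum 3, so r4c4 = 1.
1 is placed in column 5, which forces r4c5 = 4.
Column 3 now contains 2, which forces r5c3 = 3.
Row 5 now contains 1, so r5c4 = 2.
Column 3 already has 3; hence r1c3 = 1.
Column 4 already has 1, which forces r1c4 = 3.
Filled in: 4 5 1 3 2 / 1 2 4 5 3 / 3 1 2 4 5 / 2 3 5 1 4 / 5 4 3 2 1.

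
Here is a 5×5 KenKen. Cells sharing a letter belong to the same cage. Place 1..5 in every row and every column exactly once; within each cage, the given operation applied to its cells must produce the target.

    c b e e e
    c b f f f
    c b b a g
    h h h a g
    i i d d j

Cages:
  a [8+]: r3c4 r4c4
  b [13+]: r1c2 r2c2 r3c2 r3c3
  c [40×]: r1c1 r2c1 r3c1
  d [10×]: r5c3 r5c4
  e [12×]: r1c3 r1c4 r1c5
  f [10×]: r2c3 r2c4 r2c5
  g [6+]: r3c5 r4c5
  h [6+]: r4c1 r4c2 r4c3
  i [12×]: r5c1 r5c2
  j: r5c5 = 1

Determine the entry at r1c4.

4

Cage j is a single given cell, so r5c5 = 1.
In row 2, 3 can only go at r2c2, so r2c2 = 3.
Cage i's pair has product 12, leaving r5c1 = 3.
3 is placed in column 2, leaving r5c2 = 4.
The 3 cells of cage h must have sum 6; hence r4c3 = 3.
Row 4 now contains 3, leaving r4c4 = 5.
5 is placed in column 4; hence r5c4 = 2.
Column 4 already has 2, leaving r2c4 = 1.
3 is placed in column 3; hence r3c3 = 4.
5 is placed in column 4; hence r3c4 = 3.
Row 3 already has 4; hence r3c5 = 2.
2 is placed in column 5; hence r4c5 = 4.
Row 5 now contains 2, which forces r5c3 = 5.
4 is placed in column 3, leaving r1c3 = 1.
3 is placed in column 4, so r1c4 = 4.
Column 5 already has 4, which forces r1c5 = 3.
Column 3 now contains 5, which forces r2c3 = 2.
2 is placed in column 5, which forces r2c5 = 5.
Row 3 already has 2, which forces r3c1 = 5.
Row 3 already has 5, leaving r3c2 = 1.
Column 2 now contains 1, so r4c2 = 2.
Row 1 now contains 4, which forces r1c1 = 2.
Row 1 now contains 1; hence r1c2 = 5.
2 is placed in row 2, so r2c1 = 4.
Row 4 now contains 2; hence r4c1 = 1.
The full grid is 2 5 1 4 3 / 4 3 2 1 5 / 5 1 4 3 2 / 1 2 3 5 4 / 3 4 5 2 1.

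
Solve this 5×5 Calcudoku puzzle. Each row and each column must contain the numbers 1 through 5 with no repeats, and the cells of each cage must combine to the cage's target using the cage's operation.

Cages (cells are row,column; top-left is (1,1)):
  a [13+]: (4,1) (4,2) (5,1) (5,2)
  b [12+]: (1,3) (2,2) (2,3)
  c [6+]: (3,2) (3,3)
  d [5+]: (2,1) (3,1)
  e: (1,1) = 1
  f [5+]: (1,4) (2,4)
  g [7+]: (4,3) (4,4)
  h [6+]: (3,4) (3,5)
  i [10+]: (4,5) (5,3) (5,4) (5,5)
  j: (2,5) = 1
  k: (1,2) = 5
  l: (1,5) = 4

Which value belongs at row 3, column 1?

3

Cage e is given, leaving (1,1) = 1.
K is a freebie, which forces (1,2) = 5.
L is a freebie, so (1,5) = 4.
J is a freebie, leaving (2,5) = 1.
4 is placed in row 1, so (1,3) = 3.
Row 1 already has 3, so (1,4) = 2.
Cage b has sum 12, which forces (2,2) = 4.
Cage b has sum 12, leaving (2,3) = 5.
2 is placed in column 4, leaving (2,4) = 3.
Row 2 already has 3, so (2,1) = 2.
Cage d's pair has sum 5; hence (3,1) = 3.
Cage c needs two cells with sum 6, leaving (3,2) = 2.
Cage c's pair has sum 6, leaving (3,3) = 4.
4 is placed in row 3; hence (3,4) = 1.
2 is placed in row 3, which forces (3,5) = 5.
The two cells of cage g must have sum 7; hence (4,3) = 2.
Cage g needs two cells with sum 7, leaving (4,4) = 5.
Row 4 already has 2; hence (4,5) = 3.
Column 3 now contains 2, so (5,3) = 1.
1 is placed in column 4, which forces (5,4) = 4.
Column 5 already has 3, leaving (5,5) = 2.
Row 4 already has 5, so (4,1) = 4.
3 is placed in row 4, so (4,2) = 1.
4 is placed in row 5, so (5,1) = 5.
Row 5 now contains 1; hence (5,2) = 3.
Completed grid: 1 5 3 2 4 / 2 4 5 3 1 / 3 2 4 1 5 / 4 1 2 5 3 / 5 3 1 4 2.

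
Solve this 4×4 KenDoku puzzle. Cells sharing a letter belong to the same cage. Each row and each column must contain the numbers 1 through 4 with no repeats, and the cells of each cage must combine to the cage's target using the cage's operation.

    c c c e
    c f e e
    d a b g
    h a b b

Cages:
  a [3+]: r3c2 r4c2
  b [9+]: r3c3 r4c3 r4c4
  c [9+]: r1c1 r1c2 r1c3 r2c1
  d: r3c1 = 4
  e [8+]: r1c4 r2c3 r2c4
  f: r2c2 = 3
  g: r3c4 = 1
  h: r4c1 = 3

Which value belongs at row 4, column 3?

F is a freebie, leaving r2c2 = 3.
D is a freebie, which forces r3c1 = 4.
Cage g is a single given cell, so r3c4 = 1.
Cage h is given, which forces r4c1 = 3.
Cage c has sum 9, which forces r1c1 = 1.
The 4 cells of cage c must have sum 9; hence r2c1 = 2.
2 is placed in row 2, so r2c3 = 1.
Cage e has sum 8; hence r2c4 = 4.
Row 3 already has 1, so r3c2 = 2.
Cage b needs sum 9, leaving r3c3 = 3.
Cage a's pair has sum 3, which forces r4c2 = 1.
Column 4 already has 4, which forces r4c4 = 2.
2 is placed in column 2; hence r1c2 = 4.
Cage c has sum 9, so r1c3 = 2.
2 is placed in column 4; hence r1c4 = 3.
Row 4 already has 2; hence r4c3 = 4.
Completed grid: 1 4 2 3 / 2 3 1 4 / 4 2 3 1 / 3 1 4 2.

4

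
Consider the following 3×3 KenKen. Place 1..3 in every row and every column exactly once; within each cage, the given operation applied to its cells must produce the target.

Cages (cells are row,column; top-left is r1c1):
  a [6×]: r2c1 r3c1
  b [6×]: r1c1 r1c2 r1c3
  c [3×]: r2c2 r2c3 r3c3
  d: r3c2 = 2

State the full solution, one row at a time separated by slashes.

1 3 2 / 2 1 3 / 3 2 1

Cage c needs product 3, which forces r2c2 = 1.
Cage c has product 3; hence r2c3 = 3.
Cage d is given; hence r3c2 = 2.
Cage c has product 3, so r3c3 = 1.
The 3 cells of cage b must have product 6, leaving r1c1 = 1.
2 is placed in column 2, so r1c2 = 3.
Column 3 now contains 1; hence r1c3 = 2.
Row 2 now contains 3; hence r2c1 = 2.
2 is placed in row 3; hence r3c1 = 3.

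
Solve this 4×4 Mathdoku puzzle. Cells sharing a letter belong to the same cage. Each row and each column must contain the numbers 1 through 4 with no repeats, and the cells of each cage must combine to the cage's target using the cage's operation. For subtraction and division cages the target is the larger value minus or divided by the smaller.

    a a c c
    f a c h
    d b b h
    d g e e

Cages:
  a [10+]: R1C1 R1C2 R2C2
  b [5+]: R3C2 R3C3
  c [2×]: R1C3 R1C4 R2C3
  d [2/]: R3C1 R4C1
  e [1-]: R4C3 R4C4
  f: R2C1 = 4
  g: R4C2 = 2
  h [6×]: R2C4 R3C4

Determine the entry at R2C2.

3

Cage c needs product 2; hence R1C3 = 2.
Cage c has product 2; hence R1C4 = 1.
Cage f is a single given cell, leaving R2C1 = 4.
Row 2 already has 4, so R2C2 = 3.
Cage c has product 2, which forces R2C3 = 1.
Row 2 already has 3, which forces R2C4 = 2.
2 is placed in column 4, leaving R3C4 = 3.
Cage g is a single given cell, so R4C2 = 2.
Column 4 already has 3, which forces R4C4 = 4.
4 is placed in column 1, so R1C1 = 3.
Row 1 already has 2; hence R1C2 = 4.
The two cells of cage d must have quotient 2, so R3C1 = 2.
The two cells of cage b must have sum 5, which forces R3C2 = 1.
Row 3 now contains 3; hence R3C3 = 4.
Row 4 already has 2, leaving R4C1 = 1.
4 is placed in row 4, so R4C3 = 3.
The full grid is 3 4 2 1 / 4 3 1 2 / 2 1 4 3 / 1 2 3 4.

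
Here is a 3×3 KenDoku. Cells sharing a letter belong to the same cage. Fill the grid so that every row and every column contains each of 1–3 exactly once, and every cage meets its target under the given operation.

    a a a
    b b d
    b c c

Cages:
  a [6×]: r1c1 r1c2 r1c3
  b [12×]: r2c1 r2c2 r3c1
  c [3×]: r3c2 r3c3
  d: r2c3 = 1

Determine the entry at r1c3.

2

Cage b needs product 12; hence r2c1 = 3.
Cage b needs product 12, so r2c2 = 2.
Cage d is a single given cell; hence r2c3 = 1.
The 3 cells of cage b must have product 12; hence r3c1 = 2.
Column 3 now contains 1, which forces r3c3 = 3.
Column 1 now contains 2, so r1c1 = 1.
Cage a needs product 6, leaving r1c2 = 3.
Column 3 now contains 3, so r1c3 = 2.
Row 3 already has 3, which forces r3c2 = 1.
Filled in: 1 3 2 / 3 2 1 / 2 1 3.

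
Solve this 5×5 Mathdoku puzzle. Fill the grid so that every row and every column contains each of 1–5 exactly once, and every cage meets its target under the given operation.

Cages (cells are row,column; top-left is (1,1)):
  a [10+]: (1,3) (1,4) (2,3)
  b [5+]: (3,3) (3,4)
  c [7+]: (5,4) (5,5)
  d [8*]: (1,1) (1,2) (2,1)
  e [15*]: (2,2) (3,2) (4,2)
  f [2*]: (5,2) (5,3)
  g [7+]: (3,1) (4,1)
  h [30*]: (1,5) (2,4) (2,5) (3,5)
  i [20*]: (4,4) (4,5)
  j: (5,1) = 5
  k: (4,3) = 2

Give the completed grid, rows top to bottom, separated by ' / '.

2 4 5 1 3 / 1 3 4 5 2 / 4 5 3 2 1 / 3 1 2 4 5 / 5 2 1 3 4

Cage k is given, which forces (4,3) = 2.
J is a freebie, so (5,1) = 5.
Column 3 already has 2, leaving (5,3) = 1.
1 is placed in row 5, which forces (5,2) = 2.
The only place for 1 in row 4 is (4,2).
1 is placed in column 2, so (1,2) = 4.
Row 2 needs a 4, and only (2,3) is open for it.
The 3 cells of cage a must have sum 10; hence (1,3) = 5.
The 3 cells of cage a must have sum 10; hence (1,4) = 1.
Column 3 already has 4; hence (3,3) = 3.
Cage b needs two cells with sum 5; hence (3,4) = 2.
Row 1 now contains 1, so (1,1) = 2.
Row 1 now contains 2; hence (1,5) = 3.
Cage d has product 8, leaving (2,1) = 1.
The 3 cells of cage e must have product 15, which forces (2,2) = 3.
Row 2 already has 3, so (2,4) = 5.
Row 2 now contains 5, which forces (2,5) = 2.
3 is placed in row 3, which forces (3,1) = 4.
3 is placed in row 3, which forces (3,2) = 5.
5 is placed in row 3, so (3,5) = 1.
The two cells of cage g must have sum 7, so (4,1) = 3.
5 is placed in column 4, leaving (4,4) = 4.
4 is placed in row 4, which forces (4,5) = 5.
Column 4 already has 4, leaving (5,4) = 3.
Column 5 already has 3, which forces (5,5) = 4.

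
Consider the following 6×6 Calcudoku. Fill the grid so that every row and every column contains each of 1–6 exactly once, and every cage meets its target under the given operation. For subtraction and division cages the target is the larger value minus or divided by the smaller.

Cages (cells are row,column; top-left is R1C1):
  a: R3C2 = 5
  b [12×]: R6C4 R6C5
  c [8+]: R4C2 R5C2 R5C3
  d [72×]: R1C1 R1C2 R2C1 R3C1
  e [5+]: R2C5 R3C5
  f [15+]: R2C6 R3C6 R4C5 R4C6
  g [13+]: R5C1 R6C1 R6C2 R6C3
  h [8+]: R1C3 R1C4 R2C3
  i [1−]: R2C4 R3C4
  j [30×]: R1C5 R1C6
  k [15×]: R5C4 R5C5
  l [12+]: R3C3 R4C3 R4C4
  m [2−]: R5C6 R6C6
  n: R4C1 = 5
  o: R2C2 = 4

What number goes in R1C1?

3

O is a freebie, leaving R2C2 = 4.
Cage a is given, leaving R3C2 = 5.
Cage n is a single given cell, so R4C1 = 5.
Row 6 needs a 5, and only R6C3 is open for it.
The only place for 6 in column 2 is R5C2.
Cage c has sum 8, leaving R4C2 = 1.
Cage c needs sum 8; hence R5C3 = 1.
The only place for 1 in row 6 is R6C1.
Cage g needs sum 13; hence R5C1 = 4.
Row 5 now contains 4, so R5C6 = 2.
The 4 cells of cage g must have sum 13, which forces R6C2 = 3.
The 4 cells of cage d must have product 72, so R1C1 = 3.
3 is placed in column 2, leaving R1C2 = 2.
Row 1 already has 2, which forces R1C3 = 4.
Row 1 already has 2; hence R1C4 = 1.
Cage m needs two cells with difference 2, leaving R6C6 = 4.
Cage h has sum 8, leaving R2C3 = 3.
Cage f needs sum 15, leaving R2C6 = 5.
Cage f needs sum 15, so R3C6 = 1.
The two cells of cage j must have product 30, which forces R1C5 = 5.
Column 6 now contains 5, leaving R1C6 = 6.
Row 2 now contains 5, leaving R2C4 = 2.
Row 2 already has 2, which forces R2C5 = 1.
Cage i's pair has difference 1, which forces R3C4 = 3.
Row 3 now contains 3, so R3C5 = 4.
Cage l needs sum 12, which forces R4C4 = 4.
Column 6 now contains 6; hence R4C6 = 3.
Column 4 already has 3; hence R5C4 = 5.
Column 5 now contains 5, so R5C5 = 3.
2 is placed in column 4; hence R6C4 = 6.
6 is placed in row 6, which forces R6C5 = 2.
Row 2 already has 2, which forces R2C1 = 6.
Cage d needs product 72, leaving R3C1 = 2.
Row 3 now contains 2; hence R3C3 = 6.
Column 3 already has 6, leaving R4C3 = 2.
Row 4 already has 3; hence R4C5 = 6.
The full grid is 3 2 4 1 5 6 / 6 4 3 2 1 5 / 2 5 6 3 4 1 / 5 1 2 4 6 3 / 4 6 1 5 3 2 / 1 3 5 6 2 4.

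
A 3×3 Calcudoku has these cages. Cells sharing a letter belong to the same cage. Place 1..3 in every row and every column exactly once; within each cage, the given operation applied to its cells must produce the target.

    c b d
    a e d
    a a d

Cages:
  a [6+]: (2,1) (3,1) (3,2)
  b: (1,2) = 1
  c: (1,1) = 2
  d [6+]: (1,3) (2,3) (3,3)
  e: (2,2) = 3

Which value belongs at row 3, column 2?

2

C is a freebie, leaving (1,1) = 2.
B is a freebie, leaving (1,2) = 1.
Row 1 now contains 1, so (1,3) = 3.
Cage e is given, leaving (2,2) = 3.
Column 2 already has 3, so (3,2) = 2.
Row 3 already has 2; hence (3,3) = 1.
Row 2 now contains 3, so (2,1) = 1.
Column 3 already has 1, so (2,3) = 2.
1 is placed in row 3, which forces (3,1) = 3.
Filled in: 2 1 3 / 1 3 2 / 3 2 1.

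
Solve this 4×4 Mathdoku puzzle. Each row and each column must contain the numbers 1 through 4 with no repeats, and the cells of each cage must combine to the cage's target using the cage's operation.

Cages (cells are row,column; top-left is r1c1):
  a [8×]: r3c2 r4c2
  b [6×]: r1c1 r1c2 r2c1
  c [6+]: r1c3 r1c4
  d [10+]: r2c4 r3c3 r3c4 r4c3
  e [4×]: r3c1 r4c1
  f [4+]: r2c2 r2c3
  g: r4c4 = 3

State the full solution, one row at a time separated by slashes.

3 1 4 2 / 2 3 1 4 / 4 2 3 1 / 1 4 2 3

G is a freebie, leaving r4c4 = 3.
In row 2, 4 can only go at r2c4, so r2c4 = 4.
Cage c's pair has sum 6, leaving r1c3 = 4.
Column 4 already has 4; hence r1c4 = 2.
Column 3 already has 4, which forces r3c3 = 3.
2 is placed in column 4, so r3c4 = 1.
Cage b has product 6, which forces r2c1 = 2.
The two cells of cage f must have sum 4; hence r2c2 = 3.
Column 3 already has 3, which forces r2c3 = 1.
Row 3 already has 1; hence r3c1 = 4.
Row 3 now contains 4, so r3c2 = 2.
The two cells of cage e must have product 4; hence r4c1 = 1.
Column 2 already has 2; hence r4c2 = 4.
The 4 cells of cage d must have sum 10, leaving r4c3 = 2.
1 is placed in column 1, leaving r1c1 = 3.
Column 2 now contains 3, leaving r1c2 = 1.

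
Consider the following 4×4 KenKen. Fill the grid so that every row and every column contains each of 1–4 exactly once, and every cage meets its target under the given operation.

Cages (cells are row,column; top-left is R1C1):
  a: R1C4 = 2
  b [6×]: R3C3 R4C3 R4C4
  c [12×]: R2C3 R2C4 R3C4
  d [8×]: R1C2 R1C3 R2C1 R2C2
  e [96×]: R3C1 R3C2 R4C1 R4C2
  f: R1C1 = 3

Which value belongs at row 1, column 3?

4

Cage f is a single given cell, which forces R1C1 = 3.
Cage a is a single given cell, leaving R1C4 = 2.
In column 1, 1 can only go at R2C1, so R2C1 = 1.
1 is placed in row 2, leaving R2C2 = 2.
The 3 cells of cage c must have product 12, leaving R3C4 = 1.
1 is placed in column 4, leaving R4C4 = 3.
Cage c needs product 12, which forces R2C3 = 3.
3 is placed in column 4, so R2C4 = 4.
Cage e has product 96, leaving R3C1 = 4.
Cage e needs product 96; hence R3C2 = 3.
Cage b needs product 6, leaving R3C3 = 2.
The 4 cells of cage e must have product 96, which forces R4C1 = 2.
Row 4 now contains 3, so R4C2 = 4.
Cage b has product 6, leaving R4C3 = 1.
Column 2 now contains 4, so R1C2 = 1.
1 is placed in column 3, which forces R1C3 = 4.
Completed grid: 3 1 4 2 / 1 2 3 4 / 4 3 2 1 / 2 4 1 3.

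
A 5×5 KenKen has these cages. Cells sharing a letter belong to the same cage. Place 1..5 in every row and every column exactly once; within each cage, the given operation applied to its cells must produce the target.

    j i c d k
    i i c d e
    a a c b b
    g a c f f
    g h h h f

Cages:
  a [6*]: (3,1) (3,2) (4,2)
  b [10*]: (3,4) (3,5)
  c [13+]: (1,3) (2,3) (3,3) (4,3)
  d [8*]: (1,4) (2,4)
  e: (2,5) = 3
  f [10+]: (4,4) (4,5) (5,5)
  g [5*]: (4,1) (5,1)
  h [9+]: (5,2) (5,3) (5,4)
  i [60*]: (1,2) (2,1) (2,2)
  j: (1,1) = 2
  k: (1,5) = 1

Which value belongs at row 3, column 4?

5

Cage j is given, which forces (1,1) = 2.
Row 1 already has 2; hence (1,4) = 4.
Cage k is given, which forces (1,5) = 1.
Column 4 now contains 4; hence (2,4) = 2.
Cage e is given, which forces (2,5) = 3.
Column 4 now contains 2, so (3,4) = 5.
Row 3 already has 5, which forces (3,5) = 2.
Cage i has product 60, which forces (1,2) = 3.
3 is placed in row 1, which forces (1,3) = 5.
3 is placed in column 2, which forces (3,2) = 1.
Cage a needs product 6, so (4,2) = 2.
Cage f has sum 10; hence (4,4) = 1.
Column 4 already has 1; hence (5,4) = 3.
The 4 cells of cage c must have sum 13, which forces (2,3) = 1.
Row 3 now contains 1, which forces (3,1) = 3.
Row 3 now contains 3, leaving (3,3) = 4.
Row 4 already has 1; hence (4,1) = 5.
4 is placed in column 3, which forces (4,3) = 3.
Row 4 already has 5, so (4,5) = 4.
Cage g needs two cells with product 5, which forces (5,1) = 1.
1 is placed in column 3, which forces (5,3) = 2.
Column 5 already has 4, which forces (5,5) = 5.
Column 1 already has 5, which forces (2,1) = 4.
The 3 cells of cage i must have product 60, leaving (2,2) = 5.
Row 5 already has 5, so (5,2) = 4.
The full grid is 2 3 5 4 1 / 4 5 1 2 3 / 3 1 4 5 2 / 5 2 3 1 4 / 1 4 2 3 5.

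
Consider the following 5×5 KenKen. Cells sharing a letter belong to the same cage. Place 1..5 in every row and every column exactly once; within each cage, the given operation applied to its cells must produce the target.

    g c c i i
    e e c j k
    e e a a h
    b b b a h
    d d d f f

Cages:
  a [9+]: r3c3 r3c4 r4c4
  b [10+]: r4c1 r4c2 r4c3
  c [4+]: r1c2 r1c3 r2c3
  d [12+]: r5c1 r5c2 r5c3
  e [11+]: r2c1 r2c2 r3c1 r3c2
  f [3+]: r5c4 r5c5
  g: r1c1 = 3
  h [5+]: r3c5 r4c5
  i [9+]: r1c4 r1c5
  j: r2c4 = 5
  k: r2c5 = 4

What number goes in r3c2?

2

G is a freebie, which forces r1c1 = 3.
Cage c has sum 4, so r1c2 = 1.
The 3 cells of cage c must have sum 4, leaving r1c3 = 2.
The 3 cells of cage c must have sum 4; hence r2c3 = 1.
Cage j is given, which forces r2c4 = 5.
Cage k is given, leaving r2c5 = 4.
Column 4 now contains 5; hence r1c4 = 4.
Column 5 already has 4, so r1c5 = 5.
4 is placed in row 2, which forces r2c1 = 2.
Cage e has sum 11, leaving r2c2 = 3.
The 3 cells of cage d must have sum 12, leaving r5c3 = 3.
The 3 cells of cage b must have sum 10, leaving r4c1 = 1.
Column 1 now contains 1, so r3c1 = 4.
Cage e has sum 11, leaving r3c2 = 2.
4 is placed in row 3, leaving r3c3 = 5.
Row 3 already has 2, leaving r3c5 = 3.
Column 3 now contains 5; hence r4c3 = 4.
Column 5 now contains 3, leaving r4c5 = 2.
4 is placed in column 1, which forces r5c1 = 5.
Row 5 already has 5, which forces r5c2 = 4.
Column 5 now contains 2; hence r5c5 = 1.
Row 3 already has 3, which forces r3c4 = 1.
4 is placed in row 4; hence r4c2 = 5.
2 is placed in row 4; hence r4c4 = 3.
Row 5 already has 1; hence r5c4 = 2.
Completed grid: 3 1 2 4 5 / 2 3 1 5 4 / 4 2 5 1 3 / 1 5 4 3 2 / 5 4 3 2 1.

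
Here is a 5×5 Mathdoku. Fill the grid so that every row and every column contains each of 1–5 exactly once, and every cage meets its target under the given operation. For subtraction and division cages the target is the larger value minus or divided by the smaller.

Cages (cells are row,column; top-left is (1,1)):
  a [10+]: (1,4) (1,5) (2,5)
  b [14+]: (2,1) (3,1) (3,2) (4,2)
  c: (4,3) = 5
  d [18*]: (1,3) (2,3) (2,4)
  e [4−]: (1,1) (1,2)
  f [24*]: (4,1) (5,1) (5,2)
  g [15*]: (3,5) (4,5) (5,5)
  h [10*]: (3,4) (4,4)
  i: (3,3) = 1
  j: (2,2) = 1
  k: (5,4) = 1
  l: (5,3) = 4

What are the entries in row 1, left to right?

The 3 cells of cage d must have product 18, which forces (1,3) = 3.
Cage j is given, so (2,2) = 1.
Cage d needs product 18, so (2,3) = 2.
The 3 cells of cage d must have product 18, leaving (2,4) = 3.
I is a freebie; hence (3,3) = 1.
C is a freebie, leaving (4,3) = 5.
Row 4 already has 5; hence (4,4) = 2.
Cage l is given, leaving (5,3) = 4.
K is a freebie, leaving (5,4) = 1.
The two cells of cage e must have difference 4, which forces (1,1) = 1.
Column 2 already has 1; hence (1,2) = 5.
Row 1 already has 5; hence (1,4) = 4.
1 is placed in row 1, leaving (1,5) = 2.
Column 4 now contains 2, so (3,4) = 5.
5 is placed in row 3, which forces (3,5) = 3.
The 3 cells of cage f must have product 24, leaving (4,1) = 4.
Row 4 now contains 4; hence (4,2) = 3.
Cage g has product 15; hence (4,5) = 1.
Column 2 now contains 3, so (5,2) = 2.
Column 5 now contains 3, which forces (5,5) = 5.
Column 1 now contains 4; hence (2,1) = 5.
5 is placed in column 5, so (2,5) = 4.
Column 1 now contains 4, so (3,1) = 2.
Column 2 now contains 2, so (3,2) = 4.
Row 5 already has 2, which forces (5,1) = 3.
Filled in: 1 5 3 4 2 / 5 1 2 3 4 / 2 4 1 5 3 / 4 3 5 2 1 / 3 2 4 1 5.

1 5 3 4 2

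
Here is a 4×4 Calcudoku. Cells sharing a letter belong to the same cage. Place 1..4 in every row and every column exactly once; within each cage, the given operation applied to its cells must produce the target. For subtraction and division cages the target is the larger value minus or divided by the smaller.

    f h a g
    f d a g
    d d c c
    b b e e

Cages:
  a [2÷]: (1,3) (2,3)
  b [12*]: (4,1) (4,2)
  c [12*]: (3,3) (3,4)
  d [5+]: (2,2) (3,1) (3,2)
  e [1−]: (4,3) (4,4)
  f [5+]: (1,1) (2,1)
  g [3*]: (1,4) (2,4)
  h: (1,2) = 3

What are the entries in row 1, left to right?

4 3 2 1

Cage h is given, which forces (1,2) = 3.
3 is placed in row 1, which forces (1,4) = 1.
1 is placed in column 4, so (2,4) = 3.
3 is placed in column 2, which forces (3,2) = 1.
Column 4 already has 3, so (3,4) = 4.
3 is placed in column 2, which forces (4,2) = 4.
Column 4 now contains 4; hence (4,4) = 2.
Cage f's pair has sum 5, which forces (1,1) = 4.
4 is placed in row 1, which forces (1,3) = 2.
The two cells of cage f must have sum 5, which forces (2,1) = 1.
Column 2 already has 1, leaving (2,2) = 2.
1 is placed in row 2, leaving (2,3) = 4.
1 is placed in row 3, so (3,1) = 2.
4 is placed in row 3, so (3,3) = 3.
Row 4 now contains 4, leaving (4,1) = 3.
3 is placed in column 3, leaving (4,3) = 1.
Filled in: 4 3 2 1 / 1 2 4 3 / 2 1 3 4 / 3 4 1 2.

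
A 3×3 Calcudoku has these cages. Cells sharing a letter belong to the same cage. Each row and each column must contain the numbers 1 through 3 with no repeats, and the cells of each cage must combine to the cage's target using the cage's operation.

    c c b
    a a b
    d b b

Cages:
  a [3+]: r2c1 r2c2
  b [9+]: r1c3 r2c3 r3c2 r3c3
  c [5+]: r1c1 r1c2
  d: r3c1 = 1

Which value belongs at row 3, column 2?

Cage d is a single given cell, leaving r3c1 = 1.
Cage b has sum 9, so r3c2 = 3.
Row 3 now contains 1, which forces r3c3 = 2.
Cage c needs two cells with sum 5, so r1c1 = 3.
Column 2 already has 3; hence r1c2 = 2.
Row 1 already has 3, so r1c3 = 1.
Column 1 now contains 1; hence r2c1 = 2.
The two cells of cage a must have sum 3, which forces r2c2 = 1.
Column 3 now contains 1, which forces r2c3 = 3.
Filled in: 3 2 1 / 2 1 3 / 1 3 2.

3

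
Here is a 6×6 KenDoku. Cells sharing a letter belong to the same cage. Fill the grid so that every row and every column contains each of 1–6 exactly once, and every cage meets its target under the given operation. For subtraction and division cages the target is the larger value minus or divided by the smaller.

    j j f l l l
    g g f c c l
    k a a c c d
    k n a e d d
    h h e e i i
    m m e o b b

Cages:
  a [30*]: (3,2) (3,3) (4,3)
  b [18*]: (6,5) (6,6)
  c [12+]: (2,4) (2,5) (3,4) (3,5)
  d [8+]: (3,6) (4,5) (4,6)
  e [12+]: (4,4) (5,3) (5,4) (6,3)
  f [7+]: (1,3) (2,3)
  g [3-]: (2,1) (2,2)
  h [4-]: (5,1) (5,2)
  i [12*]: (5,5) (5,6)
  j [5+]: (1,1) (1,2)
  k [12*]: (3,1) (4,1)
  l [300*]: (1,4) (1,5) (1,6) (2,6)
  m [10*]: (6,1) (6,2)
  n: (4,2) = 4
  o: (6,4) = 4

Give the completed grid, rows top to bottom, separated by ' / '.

4 1 3 6 5 2 / 3 6 4 1 2 5 / 6 3 2 5 4 1 / 2 4 5 3 1 6 / 1 5 6 2 3 4 / 5 2 1 4 6 3

Cage l needs product 300; hence (2,6) = 5.
Cage n is given, which forces (4,2) = 4.
Cage o is given, leaving (6,4) = 4.
The only place for 1 in row 6 is (6,3).
In row 1, 1 can only go at (1,2), so (1,2) = 1.
Cage j's pair has sum 5; hence (1,1) = 4.
In row 1, 3 can only go at (1,3), so (1,3) = 3.
Cage f needs two cells with sum 7; hence (2,3) = 4.
The 3 cells of cage a must have product 30, leaving (3,2) = 3.
Cage g's pair has difference 3; hence (2,1) = 3.
Column 2 now contains 3, leaving (2,2) = 6.
Cage c has sum 12; hence (3,4) = 5.
Cage c needs sum 12, which forces (3,5) = 4.
Cage l has product 300; hence (1,5) = 5.
Row 3 already has 5; hence (3,3) = 2.
Row 3 already has 2; hence (3,6) = 1.
Cage a has product 30; hence (4,3) = 5.
Column 5 now contains 5; hence (4,5) = 1.
Column 3 already has 2, so (5,3) = 6.
Cage c needs sum 12; hence (2,4) = 1.
1 is placed in column 5, so (2,5) = 2.
Row 3 already has 2; hence (3,1) = 6.
The two cells of cage k must have product 12; hence (4,1) = 2.
2 is placed in row 4, leaving (4,4) = 3.
The 3 cells of cage d must have sum 8, which forces (4,6) = 6.
Row 5 already has 6, which forces (5,1) = 1.
The two cells of cage h must have difference 4, which forces (5,2) = 5.
3 is placed in column 4; hence (5,4) = 2.
The two cells of cage i must have product 12, leaving (5,5) = 3.
The two cells of cage i must have product 12, leaving (5,6) = 4.
Column 1 now contains 2, which forces (6,1) = 5.
Column 2 now contains 5, so (6,2) = 2.
3 is placed in column 5, so (6,5) = 6.
Column 6 already has 6, leaving (6,6) = 3.
Column 4 now contains 2; hence (1,4) = 6.
Column 6 already has 6, so (1,6) = 2.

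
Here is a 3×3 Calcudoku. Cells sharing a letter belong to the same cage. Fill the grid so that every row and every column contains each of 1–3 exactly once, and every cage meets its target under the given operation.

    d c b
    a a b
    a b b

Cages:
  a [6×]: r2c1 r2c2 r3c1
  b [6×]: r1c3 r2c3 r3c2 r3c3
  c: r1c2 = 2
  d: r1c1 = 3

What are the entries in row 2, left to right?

1 3 2

Cage d is given, so r1c1 = 3.
Cage c is a single given cell, which forces r1c2 = 2.
Row 1 already has 2; hence r1c3 = 1.
Cage b has product 6, which forces r3c2 = 1.
Cage a needs product 6, which forces r2c1 = 1.
1 is placed in column 2, so r2c2 = 3.
3 is placed in row 2, which forces r2c3 = 2.
1 is placed in row 3, so r3c1 = 2.
Column 3 already has 2; hence r3c3 = 3.
Completed grid: 3 2 1 / 1 3 2 / 2 1 3.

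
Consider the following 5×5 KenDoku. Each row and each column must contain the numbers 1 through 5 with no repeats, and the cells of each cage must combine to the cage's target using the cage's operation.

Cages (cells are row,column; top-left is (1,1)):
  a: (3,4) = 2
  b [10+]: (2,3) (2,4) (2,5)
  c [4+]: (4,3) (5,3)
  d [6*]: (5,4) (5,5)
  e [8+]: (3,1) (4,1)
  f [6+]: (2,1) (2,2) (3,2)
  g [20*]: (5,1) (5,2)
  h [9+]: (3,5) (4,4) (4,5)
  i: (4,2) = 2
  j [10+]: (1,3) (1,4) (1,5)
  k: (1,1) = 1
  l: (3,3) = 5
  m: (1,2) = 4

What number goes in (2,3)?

Cage k is a single given cell, so (1,1) = 1.
Cage m is given, leaving (1,2) = 4.
L is a freebie; hence (3,3) = 5.
Cage a is a single given cell, so (3,4) = 2.
Cage i is given, so (4,2) = 2.
4 is placed in column 2; hence (5,2) = 5.
Column 4 already has 2, leaving (5,4) = 3.
3 is placed in row 5, leaving (5,5) = 2.
Cage j needs sum 10; hence (1,3) = 2.
Column 4 now contains 3; hence (1,4) = 5.
The 3 cells of cage j must have sum 10, so (1,5) = 3.
Cage f needs sum 6, which forces (2,1) = 2.
Row 3 already has 5, which forces (3,1) = 3.
3 is placed in row 3; hence (3,2) = 1.
1 is placed in row 3, so (3,5) = 4.
Cage e's pair has sum 8, leaving (4,1) = 5.
The two cells of cage c must have sum 4, leaving (4,3) = 3.
Row 4 now contains 5, so (4,5) = 1.
5 is placed in row 5, which forces (5,1) = 4.
3 is placed in row 5, so (5,3) = 1.
1 is placed in column 2; hence (2,2) = 3.
Column 3 already has 1, leaving (2,3) = 4.
The 3 cells of cage b must have sum 10, leaving (2,4) = 1.
1 is placed in column 5; hence (2,5) = 5.
Row 4 now contains 1; hence (4,4) = 4.
The full grid is 1 4 2 5 3 / 2 3 4 1 5 / 3 1 5 2 4 / 5 2 3 4 1 / 4 5 1 3 2.

4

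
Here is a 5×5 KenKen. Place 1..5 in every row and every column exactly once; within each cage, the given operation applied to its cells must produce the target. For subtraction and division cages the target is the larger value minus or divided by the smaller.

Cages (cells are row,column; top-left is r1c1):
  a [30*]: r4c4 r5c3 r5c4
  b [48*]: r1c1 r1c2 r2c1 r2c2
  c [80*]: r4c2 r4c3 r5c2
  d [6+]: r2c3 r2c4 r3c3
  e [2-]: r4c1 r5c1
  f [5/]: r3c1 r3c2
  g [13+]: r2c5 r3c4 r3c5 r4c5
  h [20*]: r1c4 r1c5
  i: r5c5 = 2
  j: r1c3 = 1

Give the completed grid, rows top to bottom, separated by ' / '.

2 3 1 5 4 / 4 2 3 1 5 / 5 1 2 4 3 / 3 5 4 2 1 / 1 4 5 3 2

Cage j is a single given cell, leaving r1c3 = 1.
Cage c needs product 80, leaving r4c2 = 5.
Cage c has product 80, leaving r4c3 = 4.
Cage c has product 80, so r5c2 = 4.
I is a freebie, leaving r5c5 = 2.
Cage d needs sum 6; hence r2c4 = 1.
Cage f needs two cells with quotient 5, leaving r3c1 = 5.
Column 2 now contains 5, which forces r3c2 = 1.
The 3 cells of cage a must have product 30, so r4c4 = 2.
The 4 cells of cage g must have sum 13, which forces r2c5 = 5.
Cage g has sum 13, leaving r4c5 = 1.
The two cells of cage h must have product 20, which forces r1c4 = 5.
5 is placed in column 5; hence r1c5 = 4.
Column 5 now contains 4; hence r3c5 = 3.
1 is placed in row 4; hence r4c1 = 3.
Cage e's pair has difference 2, so r5c1 = 1.
Column 4 now contains 5, which forces r5c4 = 3.
4 is placed in row 1, which forces r1c1 = 2.
Cage b needs product 48, so r1c2 = 3.
Cage b has product 48, which forces r2c1 = 4.
The 4 cells of cage b must have product 48, which forces r2c2 = 2.
The 3 cells of cage d must have sum 6, which forces r2c3 = 3.
Row 3 now contains 3; hence r3c3 = 2.
Row 3 now contains 3, leaving r3c4 = 4.
Row 5 already has 3, so r5c3 = 5.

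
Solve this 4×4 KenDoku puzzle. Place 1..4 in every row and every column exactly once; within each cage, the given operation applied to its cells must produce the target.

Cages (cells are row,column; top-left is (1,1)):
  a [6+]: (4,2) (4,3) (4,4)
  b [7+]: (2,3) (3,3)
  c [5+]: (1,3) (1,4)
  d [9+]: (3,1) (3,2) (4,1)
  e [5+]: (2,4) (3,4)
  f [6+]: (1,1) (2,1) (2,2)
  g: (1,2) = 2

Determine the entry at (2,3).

Cage g is given, which forces (1,2) = 2.
Row 1 needs a 3, and only (1,1) is open for it.
Cage f needs sum 6, which forces (2,1) = 2.
Cage f has sum 6, leaving (2,2) = 1.
2 is placed in column 1, which forces (4,1) = 4.
Column 2 now contains 1, so (4,2) = 3.
4 is placed in column 1, so (3,1) = 1.
3 is placed in column 2; hence (3,2) = 4.
4 is placed in row 3; hence (3,3) = 3.
1 is placed in row 3, so (3,4) = 2.
2 is placed in column 4, so (4,4) = 1.
The two cells of cage c must have sum 5, which forces (1,3) = 1.
Column 4 already has 1, leaving (1,4) = 4.
Column 3 now contains 3, which forces (2,3) = 4.
Cage e's pair has sum 5, so (2,4) = 3.
Row 4 now contains 1, so (4,3) = 2.
Filled in: 3 2 1 4 / 2 1 4 3 / 1 4 3 2 / 4 3 2 1.

4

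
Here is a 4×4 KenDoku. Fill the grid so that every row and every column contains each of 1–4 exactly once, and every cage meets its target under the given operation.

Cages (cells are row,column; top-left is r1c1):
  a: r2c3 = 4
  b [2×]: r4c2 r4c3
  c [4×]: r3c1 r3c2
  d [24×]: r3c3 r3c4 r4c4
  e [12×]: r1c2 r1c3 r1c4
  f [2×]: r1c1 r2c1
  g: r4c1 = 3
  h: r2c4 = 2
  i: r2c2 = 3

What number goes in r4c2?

I is a freebie, leaving r2c2 = 3.
Cage a is given; hence r2c3 = 4.
Cage h is a single given cell, leaving r2c4 = 2.
Cage g is given; hence r4c1 = 3.
3 is placed in row 4, so r4c4 = 4.
Cage f's pair has product 2, leaving r1c1 = 2.
Cage e needs product 12, which forces r1c2 = 4.
Row 2 now contains 2, leaving r2c1 = 1.
Column 1 now contains 1, so r3c1 = 4.
Column 2 already has 4, which forces r3c2 = 1.
The 3 cells of cage d must have product 24, so r3c3 = 2.
Column 4 already has 4; hence r3c4 = 3.
Column 2 now contains 1; hence r4c2 = 2.
Column 3 already has 2, which forces r4c3 = 1.
1 is placed in column 3, leaving r1c3 = 3.
3 is placed in column 4, which forces r1c4 = 1.
Filled in: 2 4 3 1 / 1 3 4 2 / 4 1 2 3 / 3 2 1 4.

2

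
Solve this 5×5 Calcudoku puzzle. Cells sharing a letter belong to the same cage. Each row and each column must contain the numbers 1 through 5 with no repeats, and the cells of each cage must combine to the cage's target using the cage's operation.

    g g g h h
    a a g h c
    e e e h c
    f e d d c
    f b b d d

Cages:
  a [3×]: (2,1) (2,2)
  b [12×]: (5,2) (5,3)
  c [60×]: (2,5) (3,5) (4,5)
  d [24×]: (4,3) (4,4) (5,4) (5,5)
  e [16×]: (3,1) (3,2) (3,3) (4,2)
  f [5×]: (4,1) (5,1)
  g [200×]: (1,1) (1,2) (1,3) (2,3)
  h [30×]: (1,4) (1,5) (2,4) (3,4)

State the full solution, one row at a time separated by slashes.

4 5 2 3 1 / 3 1 5 2 4 / 2 4 1 5 3 / 1 2 3 4 5 / 5 3 4 1 2

Cage g has product 200, leaving (2,3) = 5.
Cage e needs product 16, leaving (4,2) = 2.
Row 2 needs a 2, and only (2,4) is open for it.
Cage d needs product 24; hence (5,5) = 2.
The only place for 4 in row 2 is (2,5).
The only place for 5 in row 5 is (5,1).
Cage g has product 200; hence (1,2) = 5.
5 is placed in column 1; hence (4,1) = 1.
1 is placed in column 1, leaving (2,1) = 3.
The two cells of cage a must have product 3, so (2,2) = 1.
Column 2 now contains 1, leaving (3,2) = 4.
Cage h has product 30; hence (3,4) = 5.
Row 3 already has 5, which forces (3,5) = 3.
Column 5 already has 3, so (4,5) = 5.
Column 2 already has 4, leaving (5,2) = 3.
Row 5 already has 3, so (5,3) = 4.
Cage d needs product 24, leaving (5,4) = 1.
Cage g needs product 200, leaving (1,1) = 4.
Column 3 now contains 4, leaving (1,3) = 2.
Column 4 already has 1; hence (1,4) = 3.
Column 5 already has 3, leaving (1,5) = 1.
Row 3 already has 4; hence (3,1) = 2.
Cage e has product 16, leaving (3,3) = 1.
Column 3 now contains 4, so (4,3) = 3.
Cage d has product 24; hence (4,4) = 4.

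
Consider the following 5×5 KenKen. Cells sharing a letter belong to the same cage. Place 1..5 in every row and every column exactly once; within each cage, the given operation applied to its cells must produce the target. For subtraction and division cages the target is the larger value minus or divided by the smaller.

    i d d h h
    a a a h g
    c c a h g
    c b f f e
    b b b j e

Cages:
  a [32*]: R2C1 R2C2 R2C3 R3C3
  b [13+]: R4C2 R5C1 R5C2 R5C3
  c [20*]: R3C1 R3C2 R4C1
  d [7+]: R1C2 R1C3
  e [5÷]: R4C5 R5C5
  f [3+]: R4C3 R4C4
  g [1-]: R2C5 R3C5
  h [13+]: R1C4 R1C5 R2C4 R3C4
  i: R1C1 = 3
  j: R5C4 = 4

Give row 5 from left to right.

2 5 3 4 1

Cage i is given, so R1C1 = 3.
Cage a has product 32; hence R3C3 = 4.
Cage j is given, which forces R5C4 = 4.
Row 1 needs a 1, and only R1C4 is open for it.
Cage f's pair has sum 3; hence R4C3 = 1.
Column 4 already has 1; hence R4C4 = 2.
Row 4 already has 1, so R4C5 = 5.
Column 5 already has 5; hence R5C5 = 1.
Column 5 already has 5, leaving R1C5 = 4.
Column 3 already has 1, which forces R2C3 = 2.
Row 2 already has 2, which forces R2C5 = 3.
Column 5 now contains 3; hence R3C5 = 2.
2 is placed in row 4, leaving R4C1 = 4.
The 4 cells of cage b must have sum 13; hence R4C2 = 3.
Cage b needs sum 13, which forces R5C3 = 3.
Cage d needs two cells with sum 7; hence R1C2 = 2.
2 is placed in column 3; hence R1C3 = 5.
4 is placed in column 1, which forces R2C1 = 1.
Cage a has product 32, which forces R2C2 = 4.
Row 2 now contains 3, so R2C4 = 5.
1 is placed in column 1, leaving R3C1 = 5.
Row 3 already has 5, which forces R3C2 = 1.
Cage h needs sum 13, which forces R3C4 = 3.
5 is placed in column 1, leaving R5C1 = 2.
2 is placed in column 2, leaving R5C2 = 5.
Completed grid: 3 2 5 1 4 / 1 4 2 5 3 / 5 1 4 3 2 / 4 3 1 2 5 / 2 5 3 4 1.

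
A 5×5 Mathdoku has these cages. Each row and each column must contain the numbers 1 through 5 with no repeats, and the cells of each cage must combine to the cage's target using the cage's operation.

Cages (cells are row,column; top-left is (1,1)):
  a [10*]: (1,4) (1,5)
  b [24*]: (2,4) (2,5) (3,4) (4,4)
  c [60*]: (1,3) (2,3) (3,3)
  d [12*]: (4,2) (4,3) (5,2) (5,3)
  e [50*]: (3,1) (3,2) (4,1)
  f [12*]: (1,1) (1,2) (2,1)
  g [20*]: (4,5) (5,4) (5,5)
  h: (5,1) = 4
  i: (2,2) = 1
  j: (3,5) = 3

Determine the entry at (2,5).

Cage i is given, which forces (2,2) = 1.
Cage e needs product 50; hence (3,1) = 2.
Cage e has product 50; hence (3,2) = 5.
Cage j is given, leaving (3,5) = 3.
Cage e has product 50, leaving (4,1) = 5.
Cage h is a single given cell, leaving (5,1) = 4.
Cage f needs product 12, which forces (1,1) = 1.
Cage f has product 12, leaving (1,2) = 4.
Column 1 now contains 4, which forces (2,1) = 3.
3 is placed in row 2; hence (2,3) = 5.
3 is placed in row 3, which forces (3,3) = 4.
Row 3 already has 4, leaving (3,4) = 1.
Column 3 now contains 5, which forces (1,3) = 3.
Cage b has product 24, which forces (4,4) = 3.
3 is placed in row 4, leaving (4,2) = 2.
The 4 cells of cage d must have product 12, which forces (4,3) = 1.
Row 4 now contains 2, so (4,5) = 4.
Cage d needs product 12, leaving (5,2) = 3.
Cage d has product 12, leaving (5,3) = 2.
2 is placed in row 5, leaving (5,4) = 5.
Row 5 already has 5; hence (5,5) = 1.
Column 4 already has 5, leaving (1,4) = 2.
The two cells of cage a must have product 10, leaving (1,5) = 5.
The 4 cells of cage b must have product 24, so (2,4) = 4.
Column 5 now contains 4; hence (2,5) = 2.
The full grid is 1 4 3 2 5 / 3 1 5 4 2 / 2 5 4 1 3 / 5 2 1 3 4 / 4 3 2 5 1.

2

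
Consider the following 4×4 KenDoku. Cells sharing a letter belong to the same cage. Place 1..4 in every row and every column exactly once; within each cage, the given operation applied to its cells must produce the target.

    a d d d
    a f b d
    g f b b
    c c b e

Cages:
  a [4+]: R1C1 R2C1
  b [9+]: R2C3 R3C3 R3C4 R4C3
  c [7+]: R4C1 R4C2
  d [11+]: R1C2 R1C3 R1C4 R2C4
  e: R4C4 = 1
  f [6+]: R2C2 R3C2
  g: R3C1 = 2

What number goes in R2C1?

Cage g is a single given cell, leaving R3C1 = 2.
Row 3 now contains 2, so R3C2 = 4.
4 is placed in column 2; hence R4C2 = 3.
Cage e is given, which forces R4C4 = 1.
4 is placed in column 2, so R2C2 = 2.
The 4 cells of cage b must have sum 9, so R2C3 = 3.
3 is placed in row 2, leaving R2C4 = 4.
Cage b has sum 9, leaving R3C3 = 1.
Column 4 already has 1, which forces R3C4 = 3.
Row 4 now contains 3; hence R4C1 = 4.
The 4 cells of cage b must have sum 9; hence R4C3 = 2.
Cage a's pair has sum 4, leaving R1C1 = 3.
Column 2 now contains 2, so R1C2 = 1.
Column 3 now contains 3; hence R1C3 = 4.
Column 4 now contains 3, leaving R1C4 = 2.
3 is placed in row 2, so R2C1 = 1.
Completed grid: 3 1 4 2 / 1 2 3 4 / 2 4 1 3 / 4 3 2 1.

1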